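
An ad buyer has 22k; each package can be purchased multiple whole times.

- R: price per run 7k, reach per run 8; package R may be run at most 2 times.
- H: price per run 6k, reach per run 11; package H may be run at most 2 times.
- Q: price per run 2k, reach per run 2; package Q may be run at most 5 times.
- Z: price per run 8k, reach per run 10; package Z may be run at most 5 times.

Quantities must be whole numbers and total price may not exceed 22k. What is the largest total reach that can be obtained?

34

H has the best ratio (11/6); taking only H gives at most 2×11 = 22 (stopped by the supply cap of 2).
Mixing does better — 2×H, 1×Q, and 1×Z: price 22 ≤ 22, reach 2·11 + 1·2 + 1·10 = 34.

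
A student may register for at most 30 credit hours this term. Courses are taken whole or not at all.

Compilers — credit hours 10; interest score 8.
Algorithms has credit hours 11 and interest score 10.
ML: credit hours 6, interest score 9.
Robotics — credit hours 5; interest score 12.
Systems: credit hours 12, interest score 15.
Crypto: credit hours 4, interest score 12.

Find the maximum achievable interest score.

48

Allowing fractional choices, the relaxed optimum would be about 50.7, but courses are indivisible.
ML + Robotics + Systems + Crypto: credit hours 6 + 5 + 12 + 4 = 27 ≤ 30, interest score 9 + 12 + 15 + 12 = 48.
Algorithms + ML + Robotics + Crypto: credit hours 11 + 6 + 5 + 4 = 26 ≤ 30, interest score 10 + 9 + 12 + 12 = 43.
Best is ML, Robotics, Systems, and Crypto with total interest score 48.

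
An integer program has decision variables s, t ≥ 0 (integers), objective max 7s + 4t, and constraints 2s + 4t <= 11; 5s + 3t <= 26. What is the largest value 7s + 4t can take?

Relaxing integrality, the LP optimum is 36.40 at (s,t) = (5.2, 0), which is not an integer point.
(s,t)=(5,0): 2·5+4·0=10≤11, 5·5+3·0=25≤26, objective 35.
(s,t)=(4,0): 2·4+4·0=8≤11, 5·4+3·0=20≤26, objective 28.
No feasible integer point exceeds 35.

35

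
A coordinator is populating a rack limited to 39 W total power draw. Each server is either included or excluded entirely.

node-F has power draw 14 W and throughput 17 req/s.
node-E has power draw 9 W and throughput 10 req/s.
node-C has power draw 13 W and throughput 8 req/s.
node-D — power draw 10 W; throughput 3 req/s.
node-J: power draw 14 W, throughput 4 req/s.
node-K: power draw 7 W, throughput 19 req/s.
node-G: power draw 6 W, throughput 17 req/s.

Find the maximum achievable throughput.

63

node-E + node-C + node-K + node-G: power draw 9 + 13 + 7 + 6 = 35 ≤ 39, throughput 10 + 8 + 19 + 17 = 54.
node-F + node-D + node-K + node-G: power draw 14 + 10 + 7 + 6 = 37 ≤ 39, throughput 17 + 3 + 19 + 17 = 56.
node-F + node-E + node-K + node-G: power draw 14 + 9 + 7 + 6 = 36 ≤ 39, throughput 17 + 10 + 19 + 17 = 63.
Best is node-F, node-E, node-K, and node-G with total throughput 63.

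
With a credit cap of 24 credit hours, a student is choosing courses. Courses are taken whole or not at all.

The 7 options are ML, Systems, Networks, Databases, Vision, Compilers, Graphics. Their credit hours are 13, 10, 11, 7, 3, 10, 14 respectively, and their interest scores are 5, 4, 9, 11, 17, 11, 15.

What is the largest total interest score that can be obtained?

Take Databases, Vision, and Graphics: credit hours 7 + 3 + 14 = 24 ≤ 24, interest score 11 + 17 + 15 = 43.
No other feasible combination does better.

43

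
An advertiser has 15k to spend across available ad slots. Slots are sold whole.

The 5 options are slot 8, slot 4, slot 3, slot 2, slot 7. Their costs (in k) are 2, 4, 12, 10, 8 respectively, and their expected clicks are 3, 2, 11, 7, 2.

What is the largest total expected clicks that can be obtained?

14

This is a 0-1 knapsack instance.
slot 8 + slot 2: cost 2 + 10 = 12 ≤ 15, expected clicks 3 + 7 = 10.
slot 8 + slot 3: cost 2 + 12 = 14 ≤ 15, expected clicks 3 + 11 = 14.
slot 3: cost 12 ≤ 15, expected clicks 11.
Best is slot 8 and slot 3 with total expected clicks 14.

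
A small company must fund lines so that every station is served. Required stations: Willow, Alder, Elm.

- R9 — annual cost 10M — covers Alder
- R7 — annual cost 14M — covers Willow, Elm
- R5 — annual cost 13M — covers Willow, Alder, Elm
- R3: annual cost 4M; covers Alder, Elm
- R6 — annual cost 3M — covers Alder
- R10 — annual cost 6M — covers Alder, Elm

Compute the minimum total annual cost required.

R5 alone covers Willow, Alder, Elm — every station.
Total annual cost: 13.

13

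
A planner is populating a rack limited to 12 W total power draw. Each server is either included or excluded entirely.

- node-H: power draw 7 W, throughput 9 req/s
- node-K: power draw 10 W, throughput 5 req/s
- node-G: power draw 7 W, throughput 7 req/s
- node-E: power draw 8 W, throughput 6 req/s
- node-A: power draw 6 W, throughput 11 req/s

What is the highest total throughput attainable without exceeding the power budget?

11

Take node-A: power draw 6 ≤ 12, throughput 11.
No other feasible combination does better.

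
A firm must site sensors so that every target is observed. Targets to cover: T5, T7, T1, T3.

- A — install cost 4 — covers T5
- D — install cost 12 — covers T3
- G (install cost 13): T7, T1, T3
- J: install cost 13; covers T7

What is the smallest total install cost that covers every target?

17

Choose A and G: together they cover T5, T7, T1, T3 — every target.
Total install cost: 4 + 13 = 17.
No cover costs less than 17.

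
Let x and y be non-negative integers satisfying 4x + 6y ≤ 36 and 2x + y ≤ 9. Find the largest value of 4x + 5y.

Relaxing integrality, the LP optimum is 31.50 at (x,y) = (2.25, 4.5), which is not an integer point.
(x,y)=(0,6): 4·0+6·6=36≤36, 2·0+1·6=6≤9, objective 30.
(x,y)=(1,5): 4·1+6·5=34≤36, 2·1+1·5=7≤9, objective 29.
(x,y)=(2,4): 4·2+6·4=32≤36, 2·2+1·4=8≤9, objective 28.
No feasible integer point exceeds 30.

30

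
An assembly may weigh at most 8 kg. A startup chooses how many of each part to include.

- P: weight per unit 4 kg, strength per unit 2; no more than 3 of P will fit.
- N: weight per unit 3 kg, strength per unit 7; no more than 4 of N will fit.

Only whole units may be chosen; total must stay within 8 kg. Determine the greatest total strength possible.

This is a bounded integer knapsack.
N has the best ratio (7/3); taking only N gives at most 2×7 = 14 (stopped by the weight limit).
Optimal: 2×N: weight 6 ≤ 8, strength 2·7 = 14.

14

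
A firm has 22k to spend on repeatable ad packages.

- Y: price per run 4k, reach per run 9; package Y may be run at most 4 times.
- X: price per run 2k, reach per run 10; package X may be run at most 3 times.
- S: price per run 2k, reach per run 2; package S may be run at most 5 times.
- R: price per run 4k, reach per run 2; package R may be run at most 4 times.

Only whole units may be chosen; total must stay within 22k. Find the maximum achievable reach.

66

Take 4×Y and 3×X: price 22 ≤ 22, reach 4·9 + 3·10 = 66.
X has the best ratio (10/2) and is taken to its limit of 3; remaining capacity is filled optimally with the others.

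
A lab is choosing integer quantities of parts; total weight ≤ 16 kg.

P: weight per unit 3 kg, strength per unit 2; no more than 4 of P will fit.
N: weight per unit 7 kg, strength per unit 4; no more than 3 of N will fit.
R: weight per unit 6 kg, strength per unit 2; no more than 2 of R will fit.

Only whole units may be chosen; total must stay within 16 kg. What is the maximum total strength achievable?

This is a bounded integer knapsack.
P has the best ratio (2/3); taking only P gives at most 4×2 = 8 (stopped by the supply cap of 4).
Mixing does better — 3×P and 1×N: weight 16 ≤ 16, strength 3·2 + 1·4 = 10.

10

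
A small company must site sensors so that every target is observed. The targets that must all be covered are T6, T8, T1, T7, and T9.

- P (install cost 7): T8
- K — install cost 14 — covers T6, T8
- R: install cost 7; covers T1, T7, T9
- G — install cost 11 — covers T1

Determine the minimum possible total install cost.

The greedy cost-per-new-target heuristic would pick R, P, and K for 28, but a cheaper cover exists.
Choose K and R: together they cover T6, T8, T1, T7, T9 — every target.
Total install cost: 14 + 7 = 21.
No cover costs less than 21.

21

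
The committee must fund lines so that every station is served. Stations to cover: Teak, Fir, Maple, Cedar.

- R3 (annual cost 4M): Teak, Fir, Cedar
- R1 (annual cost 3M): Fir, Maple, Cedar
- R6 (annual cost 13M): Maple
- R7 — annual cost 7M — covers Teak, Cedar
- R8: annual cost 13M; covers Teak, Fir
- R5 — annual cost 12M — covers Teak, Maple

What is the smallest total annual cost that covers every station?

Choose R3 and R1: together they cover Teak, Fir, Maple, Cedar — every station.
Total annual cost: 4 + 3 = 7.
No cover costs less than 7.

7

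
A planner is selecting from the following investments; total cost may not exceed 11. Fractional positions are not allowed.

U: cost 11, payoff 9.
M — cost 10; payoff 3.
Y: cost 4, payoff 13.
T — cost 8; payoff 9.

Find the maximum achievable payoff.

Allowing fractional choices, the relaxed optimum would be about 20.9, but investments are indivisible.
Y: cost 4 ≤ 11, payoff 13.
T: cost 8 ≤ 11, payoff 9.
U: cost 11 ≤ 11, payoff 9.
Best is Y with total payoff 13.

13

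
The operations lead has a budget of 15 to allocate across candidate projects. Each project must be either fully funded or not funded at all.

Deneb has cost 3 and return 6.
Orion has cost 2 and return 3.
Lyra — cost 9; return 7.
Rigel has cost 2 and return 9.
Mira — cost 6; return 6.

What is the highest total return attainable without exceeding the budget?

Allowing fractional choices, the relaxed optimum would be about 25.6, but projects are indivisible.
Deneb + Orion + Rigel + Mira: cost 3 + 2 + 2 + 6 = 13 ≤ 15, return 6 + 3 + 9 + 6 = 24.
Deneb + Rigel + Mira: cost 3 + 2 + 6 = 11 ≤ 15, return 6 + 9 + 6 = 21.
Deneb + Lyra + Rigel: cost 3 + 9 + 2 = 14 ≤ 15, return 6 + 7 + 9 = 22.
Best is Deneb, Orion, Rigel, and Mira with total return 24.

24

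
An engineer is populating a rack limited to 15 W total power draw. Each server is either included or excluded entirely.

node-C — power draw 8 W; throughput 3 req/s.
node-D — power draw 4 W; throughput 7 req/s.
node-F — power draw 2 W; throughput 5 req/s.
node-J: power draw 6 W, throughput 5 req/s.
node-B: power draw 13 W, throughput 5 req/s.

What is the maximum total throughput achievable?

This is a 0-1 knapsack instance.
Take node-D, node-F, and node-J: power draw 4 + 2 + 6 = 12 ≤ 15, throughput 7 + 5 + 5 = 17.
No other feasible combination does better.

17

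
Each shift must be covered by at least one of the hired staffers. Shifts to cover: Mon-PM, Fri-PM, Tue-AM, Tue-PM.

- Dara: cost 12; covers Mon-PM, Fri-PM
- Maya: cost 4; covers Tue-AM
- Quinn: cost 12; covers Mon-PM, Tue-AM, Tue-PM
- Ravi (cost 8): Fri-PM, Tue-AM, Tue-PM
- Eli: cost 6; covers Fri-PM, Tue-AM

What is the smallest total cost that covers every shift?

The greedy cost-per-new-shift heuristic would pick Ravi and Dara for 20, but a cheaper cover exists.
Choose Quinn and Eli: together they cover Mon-PM, Fri-PM, Tue-AM, Tue-PM — every shift.
Total cost: 12 + 6 = 18.
No cover costs less than 18.

18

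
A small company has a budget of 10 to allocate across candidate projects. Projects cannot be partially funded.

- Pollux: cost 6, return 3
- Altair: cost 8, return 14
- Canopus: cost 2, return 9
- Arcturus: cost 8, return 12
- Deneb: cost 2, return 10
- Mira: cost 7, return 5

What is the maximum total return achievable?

Treat it as a binary knapsack problem.
Allowing fractional choices, the relaxed optimum would be about 29.5, but projects are indivisible.
Altair + Canopus: cost 8 + 2 = 10 ≤ 10, return 14 + 9 = 23.
Pollux + Canopus + Deneb: cost 6 + 2 + 2 = 10 ≤ 10, return 3 + 9 + 10 = 22.
Altair + Deneb: cost 8 + 2 = 10 ≤ 10, return 14 + 10 = 24.
Best is Altair and Deneb with total return 24.

24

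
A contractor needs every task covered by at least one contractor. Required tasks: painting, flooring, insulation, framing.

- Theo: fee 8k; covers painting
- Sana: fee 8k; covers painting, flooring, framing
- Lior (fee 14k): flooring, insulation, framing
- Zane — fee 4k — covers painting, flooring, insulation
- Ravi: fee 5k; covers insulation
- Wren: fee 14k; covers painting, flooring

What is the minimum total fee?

Choose Sana and Zane: together they cover painting, flooring, insulation, framing — every task.
Total fee: 8 + 4 = 12.
No cover costs less than 12.

12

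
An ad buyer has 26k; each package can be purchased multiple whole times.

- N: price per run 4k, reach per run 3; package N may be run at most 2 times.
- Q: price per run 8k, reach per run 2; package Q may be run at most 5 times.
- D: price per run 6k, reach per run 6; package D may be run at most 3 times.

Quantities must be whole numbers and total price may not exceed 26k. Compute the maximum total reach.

24

D has the best ratio (6/6); taking only D gives at most 3×6 = 18 (stopped by the supply cap of 3).
Mixing does better — 2×N and 3×D: price 26 ≤ 26, reach 2·3 + 3·6 = 24.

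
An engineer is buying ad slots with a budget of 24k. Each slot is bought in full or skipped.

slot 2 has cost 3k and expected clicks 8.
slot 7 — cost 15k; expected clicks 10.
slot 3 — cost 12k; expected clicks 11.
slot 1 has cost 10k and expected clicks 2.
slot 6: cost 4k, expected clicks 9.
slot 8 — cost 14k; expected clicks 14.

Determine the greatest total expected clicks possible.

31

Allowing fractional choices, the relaxed optimum would be about 33.8, but ad slots are indivisible.
slot 2 + slot 3 + slot 6: cost 3 + 12 + 4 = 19 ≤ 24, expected clicks 8 + 11 + 9 = 28.
slot 2 + slot 7 + slot 6: cost 3 + 15 + 4 = 22 ≤ 24, expected clicks 8 + 10 + 9 = 27.
slot 2 + slot 6 + slot 8: cost 3 + 4 + 14 = 21 ≤ 24, expected clicks 8 + 9 + 14 = 31.
Best is slot 2, slot 6, and slot 8 with total expected clicks 31.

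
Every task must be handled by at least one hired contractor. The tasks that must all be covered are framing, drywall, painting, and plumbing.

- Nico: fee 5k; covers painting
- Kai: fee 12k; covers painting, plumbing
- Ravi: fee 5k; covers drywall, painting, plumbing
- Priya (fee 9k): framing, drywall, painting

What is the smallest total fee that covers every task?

Choose Ravi and Priya: together they cover framing, drywall, painting, plumbing — every task.
Total fee: 5 + 9 = 14.

14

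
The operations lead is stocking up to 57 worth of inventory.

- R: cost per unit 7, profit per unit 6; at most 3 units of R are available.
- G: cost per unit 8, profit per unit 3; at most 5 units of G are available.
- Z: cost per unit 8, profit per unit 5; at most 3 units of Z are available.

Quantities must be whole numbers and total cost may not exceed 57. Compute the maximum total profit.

3×R, 2×G, and 2×Z: cost 53 ≤ 57, profit 3·6 + 2·3 + 2·5 = 34.
3×R, 1×G, and 3×Z: cost 53 ≤ 57, profit 3·6 + 1·3 + 3·5 = 36.
Best is 36.

36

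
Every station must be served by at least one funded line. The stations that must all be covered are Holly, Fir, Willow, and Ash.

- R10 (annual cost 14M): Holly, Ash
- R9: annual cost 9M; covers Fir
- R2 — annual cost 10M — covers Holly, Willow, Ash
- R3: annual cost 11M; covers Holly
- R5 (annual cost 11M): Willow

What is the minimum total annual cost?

This is an integer covering problem.
Choose R9 and R2: together they cover Holly, Fir, Willow, Ash — every station.
Total annual cost: 9 + 10 = 19.
No cover costs less than 19.

19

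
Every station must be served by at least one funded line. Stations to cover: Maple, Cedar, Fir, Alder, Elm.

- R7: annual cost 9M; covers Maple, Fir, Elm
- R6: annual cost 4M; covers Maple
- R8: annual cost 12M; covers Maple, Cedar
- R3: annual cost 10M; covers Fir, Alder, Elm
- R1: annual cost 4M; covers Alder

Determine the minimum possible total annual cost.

The greedy cost-per-new-station heuristic would pick R7, R1, and R8 for 25, but a cheaper cover exists.
Choose R8 and R3: together they cover Maple, Cedar, Fir, Alder, Elm — every station.
Total annual cost: 12 + 10 = 22.
No cover costs less than 22.

22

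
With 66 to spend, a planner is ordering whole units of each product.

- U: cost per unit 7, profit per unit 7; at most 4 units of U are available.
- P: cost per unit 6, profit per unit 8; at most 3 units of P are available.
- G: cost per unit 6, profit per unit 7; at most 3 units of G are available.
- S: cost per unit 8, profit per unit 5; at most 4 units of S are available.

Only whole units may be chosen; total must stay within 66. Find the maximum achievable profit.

73

This is a bounded integer knapsack.
Take 4×U, 3×P, and 3×G: cost 64 ≤ 66, profit 4·7 + 3·8 + 3·7 = 73.
P has the best ratio (8/6) and is taken to its limit of 3; remaining capacity is filled optimally with the others.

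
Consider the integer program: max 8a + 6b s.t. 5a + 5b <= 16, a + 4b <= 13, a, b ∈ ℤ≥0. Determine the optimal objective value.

(a,b)=(3,0): 5·3+5·0=15≤16, 1·3+4·0=3≤13, objective 24.
(a,b)=(2,1): 5·2+5·1=15≤16, 1·2+4·1=6≤13, objective 22.
(a,b)=(2,0): 5·2+5·0=10≤16, 1·2+4·0=2≤13, objective 16.
Maximum is 24 at (a,b)=(3,0).

24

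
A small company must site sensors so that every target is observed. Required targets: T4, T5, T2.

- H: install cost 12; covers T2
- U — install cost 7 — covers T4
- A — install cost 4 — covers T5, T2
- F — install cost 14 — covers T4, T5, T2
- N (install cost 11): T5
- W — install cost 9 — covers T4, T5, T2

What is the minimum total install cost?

This is a weighted set-cover instance.
The greedy cost-per-new-target heuristic would pick A and U for 11, but a cheaper cover exists.
W alone covers T4, T5, T2 — every target.
Total install cost: 9.
No cover costs less than 9.

9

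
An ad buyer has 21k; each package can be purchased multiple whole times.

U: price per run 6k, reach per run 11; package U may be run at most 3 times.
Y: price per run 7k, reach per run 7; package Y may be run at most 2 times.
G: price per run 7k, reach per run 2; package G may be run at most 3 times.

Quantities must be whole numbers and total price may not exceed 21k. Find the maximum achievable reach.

U has the best ratio (11/6); taking only U gives at most 3×11 = 33 (stopped by the price limit).
Optimal: 3×U: price 18 ≤ 21, reach 3·11 = 33.

33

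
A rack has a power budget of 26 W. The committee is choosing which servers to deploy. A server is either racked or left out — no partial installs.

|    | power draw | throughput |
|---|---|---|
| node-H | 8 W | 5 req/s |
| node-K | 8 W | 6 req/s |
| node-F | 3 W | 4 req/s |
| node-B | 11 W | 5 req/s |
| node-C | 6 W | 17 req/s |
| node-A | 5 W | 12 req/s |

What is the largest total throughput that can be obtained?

node-H + node-F + node-C + node-A: power draw 8 + 3 + 6 + 5 = 22 ≤ 26, throughput 5 + 4 + 17 + 12 = 38.
node-K + node-F + node-C + node-A: power draw 8 + 3 + 6 + 5 = 22 ≤ 26, throughput 6 + 4 + 17 + 12 = 39.
Best is node-K, node-F, node-C, and node-A with total throughput 39.

39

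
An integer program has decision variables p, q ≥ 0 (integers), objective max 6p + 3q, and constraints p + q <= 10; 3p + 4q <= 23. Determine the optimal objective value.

42

The continuous relaxation peaks at (7.67, 0) with value 46.00; rounding to a feasible lattice point costs some objective.
(p,q)=(7,0) is feasible, giving 42.
(p,q)=(6,1) is feasible, giving 39.
(p,q)=(6,0) is feasible, giving 36.
Maximum is 42 at (p,q)=(7,0).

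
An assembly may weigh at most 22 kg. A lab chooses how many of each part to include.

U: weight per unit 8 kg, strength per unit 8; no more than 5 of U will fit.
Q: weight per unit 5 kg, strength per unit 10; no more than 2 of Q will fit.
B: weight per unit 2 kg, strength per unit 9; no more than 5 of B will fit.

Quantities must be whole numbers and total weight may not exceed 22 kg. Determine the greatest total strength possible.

This is a bounded integer knapsack.
2×Q and 5×B: weight 20 ≤ 22, strength 2·10 + 5·9 = 65.
2×Q and 4×B: weight 18 ≤ 22, strength 2·10 + 4·9 = 56.
Best is 65.

65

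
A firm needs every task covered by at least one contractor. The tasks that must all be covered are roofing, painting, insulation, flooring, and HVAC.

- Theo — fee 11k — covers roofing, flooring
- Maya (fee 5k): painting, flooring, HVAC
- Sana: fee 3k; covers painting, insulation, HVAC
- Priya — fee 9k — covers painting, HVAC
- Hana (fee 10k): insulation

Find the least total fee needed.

14

The greedy cost-per-new-task heuristic would pick Sana, Maya, and Theo for 19, but a cheaper cover exists.
Choose Theo and Sana: together they cover roofing, painting, insulation, flooring, HVAC — every task.
Total fee: 11 + 3 = 14.
No cover costs less than 14.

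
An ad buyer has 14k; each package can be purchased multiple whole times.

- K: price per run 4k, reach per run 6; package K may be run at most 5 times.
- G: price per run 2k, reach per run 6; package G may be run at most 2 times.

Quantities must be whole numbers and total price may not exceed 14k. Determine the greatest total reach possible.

24

G has the best ratio (6/2); taking only G gives at most 2×6 = 12 (stopped by the supply cap of 2).
Mixing does better — 2×K and 2×G: price 12 ≤ 14, reach 2·6 + 2·6 = 24.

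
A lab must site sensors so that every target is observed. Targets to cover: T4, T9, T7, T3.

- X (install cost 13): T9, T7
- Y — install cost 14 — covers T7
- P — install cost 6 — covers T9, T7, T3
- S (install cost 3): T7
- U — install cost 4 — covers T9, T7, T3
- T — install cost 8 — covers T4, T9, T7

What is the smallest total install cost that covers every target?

Choose U and T: together they cover T4, T9, T7, T3 — every target.
Total install cost: 4 + 8 = 12.
No cover costs less than 12.

12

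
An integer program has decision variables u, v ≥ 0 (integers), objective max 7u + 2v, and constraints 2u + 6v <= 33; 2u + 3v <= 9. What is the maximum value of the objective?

28

Relaxing integrality, the LP optimum is 31.50 at (u,v) = (4.5, 0), which is not an integer point.
(u,v)=(4,0): 2·4+6·0=8≤33, 2·4+3·0=8≤9, objective 28.
(u,v)=(3,1): 2·3+6·1=12≤33, 2·3+3·1=9≤9, objective 23.
(u,v)=(3,0): 2·3+6·0=6≤33, 2·3+3·0=6≤9, objective 21.
The best lattice point is (4,0), giving 28.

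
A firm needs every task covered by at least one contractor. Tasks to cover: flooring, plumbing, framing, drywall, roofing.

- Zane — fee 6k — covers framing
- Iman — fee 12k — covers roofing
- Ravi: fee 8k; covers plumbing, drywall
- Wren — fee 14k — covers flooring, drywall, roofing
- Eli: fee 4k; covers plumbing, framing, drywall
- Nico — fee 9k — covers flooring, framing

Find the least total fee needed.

This is a weighted set-cover instance.
Choose Wren and Eli: together they cover flooring, plumbing, framing, drywall, roofing — every task.
Total fee: 14 + 4 = 18.

18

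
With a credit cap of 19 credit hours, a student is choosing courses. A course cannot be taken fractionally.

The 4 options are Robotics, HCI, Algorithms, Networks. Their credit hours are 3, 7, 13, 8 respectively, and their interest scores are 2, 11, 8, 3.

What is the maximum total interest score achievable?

HCI + Networks: credit hours 7 + 8 = 15 ≤ 19, interest score 11 + 3 = 14.
Robotics + HCI: credit hours 3 + 7 = 10 ≤ 19, interest score 2 + 11 = 13.
Robotics + HCI + Networks: credit hours 3 + 7 + 8 = 18 ≤ 19, interest score 2 + 11 + 3 = 16.
Best is Robotics, HCI, and Networks with total interest score 16.

16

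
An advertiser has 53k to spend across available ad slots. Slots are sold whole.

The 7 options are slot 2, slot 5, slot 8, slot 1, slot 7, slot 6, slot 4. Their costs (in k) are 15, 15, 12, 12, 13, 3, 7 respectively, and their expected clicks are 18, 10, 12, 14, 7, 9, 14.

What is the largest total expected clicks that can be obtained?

slot 2 + slot 5 + slot 1 + slot 6 + slot 4: cost 15 + 15 + 12 + 3 + 7 = 52 ≤ 53, expected clicks 18 + 10 + 14 + 9 + 14 = 65.
slot 2 + slot 5 + slot 8 + slot 6 + slot 4: cost 15 + 15 + 12 + 3 + 7 = 52 ≤ 53, expected clicks 18 + 10 + 12 + 9 + 14 = 63.
slot 2 + slot 8 + slot 1 + slot 6 + slot 4: cost 15 + 12 + 12 + 3 + 7 = 49 ≤ 53, expected clicks 18 + 12 + 14 + 9 + 14 = 67.
Best is slot 2, slot 8, slot 1, slot 6, and slot 4 with total expected clicks 67.

67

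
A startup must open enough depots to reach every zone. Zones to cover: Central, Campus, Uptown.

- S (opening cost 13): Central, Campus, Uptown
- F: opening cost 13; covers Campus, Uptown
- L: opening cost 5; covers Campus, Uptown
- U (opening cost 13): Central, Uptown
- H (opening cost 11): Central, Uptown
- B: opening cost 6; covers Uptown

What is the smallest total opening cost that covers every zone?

13

This is a weighted set-cover instance.
The greedy cost-per-new-zone heuristic would pick L and H for 16, but a cheaper cover exists.
S alone covers Central, Campus, Uptown — every zone.
Total opening cost: 13.
No cover costs less than 13.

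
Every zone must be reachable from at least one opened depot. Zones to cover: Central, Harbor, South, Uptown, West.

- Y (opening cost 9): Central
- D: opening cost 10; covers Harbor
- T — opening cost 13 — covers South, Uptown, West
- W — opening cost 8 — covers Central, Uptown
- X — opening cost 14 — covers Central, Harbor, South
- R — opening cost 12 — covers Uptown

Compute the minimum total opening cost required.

27

This is a weighted set-cover instance.
The greedy cost-per-new-zone heuristic would pick W, T, and D for 31, but a cheaper cover exists.
Choose T and X: together they cover Central, Harbor, South, Uptown, West — every zone.
Total opening cost: 13 + 14 = 27.
No cover costs less than 27.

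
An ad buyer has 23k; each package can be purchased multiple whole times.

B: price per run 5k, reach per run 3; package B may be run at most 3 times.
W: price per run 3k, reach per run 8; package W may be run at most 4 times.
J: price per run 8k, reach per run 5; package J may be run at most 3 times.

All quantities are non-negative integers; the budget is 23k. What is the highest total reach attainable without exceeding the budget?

38

Take 2×B and 4×W: price 22 ≤ 23, reach 2·3 + 4·8 = 38.
W has the best ratio (8/3) and is taken to its limit of 4; remaining capacity is filled optimally with the others.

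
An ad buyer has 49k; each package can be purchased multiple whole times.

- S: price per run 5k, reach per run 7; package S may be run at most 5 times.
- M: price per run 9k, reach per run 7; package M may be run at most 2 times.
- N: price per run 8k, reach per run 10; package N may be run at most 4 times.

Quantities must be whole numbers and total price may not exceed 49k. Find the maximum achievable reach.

65

Take 5×S and 3×N: price 49 ≤ 49, reach 5·7 + 3·10 = 65.
S has the best ratio (7/5) and is taken to its limit of 5; remaining capacity is filled optimally with the others.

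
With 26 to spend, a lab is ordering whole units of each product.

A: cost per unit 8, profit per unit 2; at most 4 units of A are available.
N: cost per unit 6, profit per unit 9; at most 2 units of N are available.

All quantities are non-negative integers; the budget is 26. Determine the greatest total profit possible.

2×N: cost 12 ≤ 26, profit 2·9 = 18.
1×A and 2×N: cost 20 ≤ 26, profit 1·2 + 2·9 = 20.
Best is 20.

20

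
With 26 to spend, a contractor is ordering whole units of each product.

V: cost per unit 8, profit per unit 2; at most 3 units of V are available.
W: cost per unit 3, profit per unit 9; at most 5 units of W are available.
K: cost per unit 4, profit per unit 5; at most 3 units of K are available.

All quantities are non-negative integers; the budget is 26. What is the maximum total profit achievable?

55

5×W and 2×K: cost 23 ≤ 26, profit 5·9 + 2·5 = 55.
4×W and 3×K: cost 24 ≤ 26, profit 4·9 + 3·5 = 51.
Best is 55.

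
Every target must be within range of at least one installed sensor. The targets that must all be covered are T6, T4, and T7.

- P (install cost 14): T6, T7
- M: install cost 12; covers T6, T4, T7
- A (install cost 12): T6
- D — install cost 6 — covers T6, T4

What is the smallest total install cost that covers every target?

12

M alone covers T6, T4, T7 — every target.
Total install cost: 12.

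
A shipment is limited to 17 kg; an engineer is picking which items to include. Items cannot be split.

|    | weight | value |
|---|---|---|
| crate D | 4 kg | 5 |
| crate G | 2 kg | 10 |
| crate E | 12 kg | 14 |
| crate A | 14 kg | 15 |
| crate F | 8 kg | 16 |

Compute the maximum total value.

31

Treat it as a binary knapsack problem.
Allowing fractional choices, the relaxed optimum would be about 34.5, but items are indivisible.
crate G + crate F: weight 2 + 8 = 10 ≤ 17, value 10 + 16 = 26.
crate D + crate G + crate F: weight 4 + 2 + 8 = 14 ≤ 17, value 5 + 10 + 16 = 31.
crate G + crate A: weight 2 + 14 = 16 ≤ 17, value 10 + 15 = 25.
Best is crate D, crate G, and crate F with total value 31.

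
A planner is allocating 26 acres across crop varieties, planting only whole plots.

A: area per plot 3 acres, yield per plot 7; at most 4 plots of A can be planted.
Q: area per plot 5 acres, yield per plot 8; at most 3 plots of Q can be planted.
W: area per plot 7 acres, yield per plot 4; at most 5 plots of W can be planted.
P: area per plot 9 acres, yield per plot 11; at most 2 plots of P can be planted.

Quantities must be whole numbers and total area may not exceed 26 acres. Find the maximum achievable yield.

47

A has the best ratio (7/3); taking only A gives at most 4×7 = 28 (stopped by the supply cap of 4).
Mixing does better — 4×A, 1×Q, and 1×P: area 26 ≤ 26, yield 4·7 + 1·8 + 1·11 = 47.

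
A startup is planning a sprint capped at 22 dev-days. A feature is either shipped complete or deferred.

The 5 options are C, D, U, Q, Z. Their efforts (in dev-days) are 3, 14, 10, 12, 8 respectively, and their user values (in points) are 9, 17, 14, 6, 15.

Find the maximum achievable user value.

38

U + Z: effort 10 + 8 = 18 ≤ 22, user value 14 + 15 = 29.
D + Z: effort 14 + 8 = 22 ≤ 22, user value 17 + 15 = 32.
C + U + Z: effort 3 + 10 + 8 = 21 ≤ 22, user value 9 + 14 + 15 = 38.
Best is C, U, and Z with total user value 38.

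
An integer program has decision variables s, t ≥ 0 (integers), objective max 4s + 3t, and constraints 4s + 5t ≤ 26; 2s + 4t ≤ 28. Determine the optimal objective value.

The continuous relaxation peaks at (6.5, 0) with value 26.00; rounding to a feasible lattice point costs some objective.
(s,t)=(6,0): 4·6+5·0=24≤26, 2·6+4·0=12≤28, objective 24.
(s,t)=(5,1): 4·5+5·1=25≤26, 2·5+4·1=14≤28, objective 23.
(s,t)=(5,0): 4·5+5·0=20≤26, 2·5+4·0=10≤28, objective 20.
No feasible integer point exceeds 24.

24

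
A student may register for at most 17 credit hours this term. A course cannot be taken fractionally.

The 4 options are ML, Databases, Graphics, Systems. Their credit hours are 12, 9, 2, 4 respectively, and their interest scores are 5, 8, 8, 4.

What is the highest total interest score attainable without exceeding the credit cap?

20

This is a 0-1 knapsack instance.
Take Databases, Graphics, and Systems: credit hours 9 + 2 + 4 = 15 ≤ 17, interest score 8 + 8 + 4 = 20.
No other feasible combination does better.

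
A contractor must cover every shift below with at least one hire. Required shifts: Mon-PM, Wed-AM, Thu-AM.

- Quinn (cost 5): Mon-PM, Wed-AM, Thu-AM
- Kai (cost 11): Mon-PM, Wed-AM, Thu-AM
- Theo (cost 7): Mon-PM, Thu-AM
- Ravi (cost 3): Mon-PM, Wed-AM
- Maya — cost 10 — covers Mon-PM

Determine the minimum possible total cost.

5

The greedy cost-per-new-shift heuristic would pick Ravi and Quinn for 8, but a cheaper cover exists.
Quinn alone covers Mon-PM, Wed-AM, Thu-AM — every shift.
Total cost: 5.
No cover costs less than 5.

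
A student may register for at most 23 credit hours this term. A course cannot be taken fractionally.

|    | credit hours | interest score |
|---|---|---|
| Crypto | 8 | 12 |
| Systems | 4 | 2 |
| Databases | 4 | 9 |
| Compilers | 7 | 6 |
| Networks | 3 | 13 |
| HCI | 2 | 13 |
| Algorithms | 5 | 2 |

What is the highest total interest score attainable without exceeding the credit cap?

49

This is a 0-1 knapsack instance.
Allowing fractional choices, the relaxed optimum would be about 52.1, but courses are indivisible.
Crypto + Systems + Databases + Networks + HCI: credit hours 8 + 4 + 4 + 3 + 2 = 21 ≤ 23, interest score 12 + 2 + 9 + 13 + 13 = 49.
Crypto + Databases + Networks + HCI + Algorithms: credit hours 8 + 4 + 3 + 2 + 5 = 22 ≤ 23, interest score 12 + 9 + 13 + 13 + 2 = 49.
Crypto + Databases + Networks + HCI: credit hours 8 + 4 + 3 + 2 = 17 ≤ 23, interest score 12 + 9 + 13 + 13 = 47.
The maximum interest score is 49; one optimal choice is Crypto, Systems, Databases, Networks, and HCI.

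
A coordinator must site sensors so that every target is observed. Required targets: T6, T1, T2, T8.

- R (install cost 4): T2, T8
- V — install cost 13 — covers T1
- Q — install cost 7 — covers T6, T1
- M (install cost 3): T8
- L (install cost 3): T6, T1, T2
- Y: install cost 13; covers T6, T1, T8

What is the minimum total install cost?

Choose M and L: together they cover T6, T1, T2, T8 — every target.
Total install cost: 3 + 3 = 6.
No cover costs less than 6.

6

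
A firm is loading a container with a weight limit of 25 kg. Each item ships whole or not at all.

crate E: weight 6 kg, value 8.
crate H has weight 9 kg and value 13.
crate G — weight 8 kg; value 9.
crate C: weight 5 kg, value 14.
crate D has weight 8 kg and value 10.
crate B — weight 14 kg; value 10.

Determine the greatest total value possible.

37

crate H + crate G + crate C: weight 9 + 8 + 5 = 22 ≤ 25, value 13 + 9 + 14 = 36.
crate E + crate H + crate C: weight 6 + 9 + 5 = 20 ≤ 25, value 8 + 13 + 14 = 35.
crate H + crate C + crate D: weight 9 + 5 + 8 = 22 ≤ 25, value 13 + 14 + 10 = 37.
Best is crate H, crate C, and crate D with total value 37.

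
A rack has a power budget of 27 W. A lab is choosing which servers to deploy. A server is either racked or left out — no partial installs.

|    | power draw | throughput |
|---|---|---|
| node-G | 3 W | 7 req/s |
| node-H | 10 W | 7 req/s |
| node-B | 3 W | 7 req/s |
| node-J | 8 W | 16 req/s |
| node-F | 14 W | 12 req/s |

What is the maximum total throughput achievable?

37

node-B + node-J + node-F: power draw 3 + 8 + 14 = 25 ≤ 27, throughput 7 + 16 + 12 = 35.
node-G + node-J + node-F: power draw 3 + 8 + 14 = 25 ≤ 27, throughput 7 + 16 + 12 = 35.
node-G + node-H + node-B + node-J: power draw 3 + 10 + 3 + 8 = 24 ≤ 27, throughput 7 + 7 + 7 + 16 = 37.
Best is node-G, node-H, node-B, and node-J with total throughput 37.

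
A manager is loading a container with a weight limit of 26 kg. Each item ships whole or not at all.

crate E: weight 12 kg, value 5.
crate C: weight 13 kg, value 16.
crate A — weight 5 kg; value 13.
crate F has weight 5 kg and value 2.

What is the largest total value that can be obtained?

Allowing fractional choices, the relaxed optimum would be about 32.3, but items are indivisible.
crate E + crate C: weight 12 + 13 = 25 ≤ 26, value 5 + 16 = 21.
crate C + crate A + crate F: weight 13 + 5 + 5 = 23 ≤ 26, value 16 + 13 + 2 = 31.
crate C + crate A: weight 13 + 5 = 18 ≤ 26, value 16 + 13 = 29.
Best is crate C, crate A, and crate F with total value 31.

31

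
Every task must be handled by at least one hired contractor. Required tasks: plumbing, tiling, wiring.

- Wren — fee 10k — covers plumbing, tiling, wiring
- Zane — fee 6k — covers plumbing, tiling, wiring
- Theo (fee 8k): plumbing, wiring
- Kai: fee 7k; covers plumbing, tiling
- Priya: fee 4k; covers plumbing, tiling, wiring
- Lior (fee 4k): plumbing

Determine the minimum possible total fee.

Priya alone covers plumbing, tiling, wiring — every task.
Total fee: 4.
No cover costs less than 4.

4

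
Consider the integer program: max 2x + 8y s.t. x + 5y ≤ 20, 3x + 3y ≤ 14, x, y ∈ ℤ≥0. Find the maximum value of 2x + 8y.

(x,y)=(0,4) is feasible, giving 32.
(x,y)=(1,3) is feasible, giving 26.
The best lattice point is (0,4), giving 32.

32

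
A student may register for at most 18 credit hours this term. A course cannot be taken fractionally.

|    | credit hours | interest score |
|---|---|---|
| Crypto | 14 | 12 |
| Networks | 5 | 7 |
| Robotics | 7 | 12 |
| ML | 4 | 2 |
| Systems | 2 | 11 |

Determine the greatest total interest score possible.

Allowing fractional choices, the relaxed optimum would be about 33.4, but courses are indivisible.
Networks + Robotics + Systems: credit hours 5 + 7 + 2 = 14 ≤ 18, interest score 7 + 12 + 11 = 30.
Robotics + ML + Systems: credit hours 7 + 4 + 2 = 13 ≤ 18, interest score 12 + 2 + 11 = 25.
Networks + Robotics + ML + Systems: credit hours 5 + 7 + 4 + 2 = 18 ≤ 18, interest score 7 + 12 + 2 + 11 = 32.
Best is Networks, Robotics, ML, and Systems with total interest score 32.

32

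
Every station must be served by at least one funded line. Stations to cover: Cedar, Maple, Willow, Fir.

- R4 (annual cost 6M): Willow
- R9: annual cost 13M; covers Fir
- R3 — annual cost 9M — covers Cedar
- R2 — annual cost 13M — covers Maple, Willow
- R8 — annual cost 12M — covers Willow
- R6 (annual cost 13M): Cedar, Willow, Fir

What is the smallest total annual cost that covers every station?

Choose R2 and R6: together they cover Cedar, Maple, Willow, Fir — every station.
Total annual cost: 13 + 13 = 26.

26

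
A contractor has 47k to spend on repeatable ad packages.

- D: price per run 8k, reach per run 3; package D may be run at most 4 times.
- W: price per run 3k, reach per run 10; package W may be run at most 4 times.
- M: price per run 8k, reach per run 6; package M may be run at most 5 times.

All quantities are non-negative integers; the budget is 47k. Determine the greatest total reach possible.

64

This is a bounded integer knapsack.
Take 4×W and 4×M: price 44 ≤ 47, reach 4·10 + 4·6 = 64.
W has the best ratio (10/3) and is taken to its limit of 4; remaining capacity is filled optimally with the others.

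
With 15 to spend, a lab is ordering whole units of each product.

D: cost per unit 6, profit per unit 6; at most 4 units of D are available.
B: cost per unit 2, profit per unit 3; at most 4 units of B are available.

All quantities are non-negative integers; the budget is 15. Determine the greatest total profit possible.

18

1×D and 4×B: cost 14 ≤ 15, profit 1·6 + 4·3 = 18.
1×D and 3×B: cost 12 ≤ 15, profit 1·6 + 3·3 = 15.
Best is 18.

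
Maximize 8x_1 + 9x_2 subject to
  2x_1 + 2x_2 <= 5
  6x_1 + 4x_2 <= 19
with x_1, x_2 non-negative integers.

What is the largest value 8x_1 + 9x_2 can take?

18

(x_1,x_2)=(0,2): 2·0+2·2=4≤5, 6·0+4·2=8≤19, objective 18.
(x_1,x_2)=(1,1): 2·1+2·1=4≤5, 6·1+4·1=10≤19, objective 17.
(x_1,x_2)=(0,1): 2·0+2·1=2≤5, 6·0+4·1=4≤19, objective 9.
The best lattice point is (0,2), giving 18.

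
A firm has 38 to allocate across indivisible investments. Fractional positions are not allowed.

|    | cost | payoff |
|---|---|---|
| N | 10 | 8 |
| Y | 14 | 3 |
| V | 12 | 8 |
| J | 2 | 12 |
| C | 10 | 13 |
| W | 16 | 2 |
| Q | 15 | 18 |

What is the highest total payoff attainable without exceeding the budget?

Allowing fractional choices, the relaxed optimum would be about 51.7, but investments are indivisible.
N + J + C + Q: cost 10 + 2 + 10 + 15 = 37 ≤ 38, payoff 8 + 12 + 13 + 18 = 51.
J + C + Q: cost 2 + 10 + 15 = 27 ≤ 38, payoff 12 + 13 + 18 = 43.
Best is N, J, C, and Q with total payoff 51.

51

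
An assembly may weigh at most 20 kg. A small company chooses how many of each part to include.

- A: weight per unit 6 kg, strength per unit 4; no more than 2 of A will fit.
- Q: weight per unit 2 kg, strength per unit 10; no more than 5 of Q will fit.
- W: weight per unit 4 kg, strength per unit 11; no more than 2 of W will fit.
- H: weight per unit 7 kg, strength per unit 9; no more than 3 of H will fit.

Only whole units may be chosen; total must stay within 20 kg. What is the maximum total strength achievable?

72

This is a bounded integer knapsack.
Q has the best ratio (10/2); taking only Q gives at most 5×10 = 50 (stopped by the supply cap of 5).
Mixing does better — 5×Q and 2×W: weight 18 ≤ 20, strength 5·10 + 2·11 = 72.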